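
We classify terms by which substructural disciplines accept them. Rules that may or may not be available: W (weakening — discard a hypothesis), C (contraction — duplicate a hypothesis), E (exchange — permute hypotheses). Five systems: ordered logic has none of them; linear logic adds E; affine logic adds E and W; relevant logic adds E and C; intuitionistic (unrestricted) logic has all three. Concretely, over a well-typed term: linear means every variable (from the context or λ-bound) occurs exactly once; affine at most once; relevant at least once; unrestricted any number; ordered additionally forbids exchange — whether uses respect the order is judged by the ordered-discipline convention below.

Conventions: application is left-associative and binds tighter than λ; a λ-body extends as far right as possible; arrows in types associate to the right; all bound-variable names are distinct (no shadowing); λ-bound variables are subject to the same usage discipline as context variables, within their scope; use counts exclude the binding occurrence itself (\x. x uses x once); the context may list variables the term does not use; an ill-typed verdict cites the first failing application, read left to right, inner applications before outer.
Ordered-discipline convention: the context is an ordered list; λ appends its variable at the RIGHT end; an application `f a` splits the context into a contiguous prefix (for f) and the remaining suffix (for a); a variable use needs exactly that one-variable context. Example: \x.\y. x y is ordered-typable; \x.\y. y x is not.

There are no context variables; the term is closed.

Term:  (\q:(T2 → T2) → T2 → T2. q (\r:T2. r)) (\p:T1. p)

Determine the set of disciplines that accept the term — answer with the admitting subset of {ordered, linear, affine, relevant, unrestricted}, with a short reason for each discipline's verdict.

admitting disciplines: none
usage: q [bound]=1, r [bound]=1, p [bound]=1
uses in reading order: q, r, p
typing: ill-typed: argument of type T1 → T1 where (T2 → T2) → T2 → T2 is required
ordered: ✗ — not simply typable
linear: ✗ — fails simple typing
affine: ✗ — a type mismatch blocks all five
relevant: ✗ — the type mismatch rejects it
unrestricted: ✗ — not simply typable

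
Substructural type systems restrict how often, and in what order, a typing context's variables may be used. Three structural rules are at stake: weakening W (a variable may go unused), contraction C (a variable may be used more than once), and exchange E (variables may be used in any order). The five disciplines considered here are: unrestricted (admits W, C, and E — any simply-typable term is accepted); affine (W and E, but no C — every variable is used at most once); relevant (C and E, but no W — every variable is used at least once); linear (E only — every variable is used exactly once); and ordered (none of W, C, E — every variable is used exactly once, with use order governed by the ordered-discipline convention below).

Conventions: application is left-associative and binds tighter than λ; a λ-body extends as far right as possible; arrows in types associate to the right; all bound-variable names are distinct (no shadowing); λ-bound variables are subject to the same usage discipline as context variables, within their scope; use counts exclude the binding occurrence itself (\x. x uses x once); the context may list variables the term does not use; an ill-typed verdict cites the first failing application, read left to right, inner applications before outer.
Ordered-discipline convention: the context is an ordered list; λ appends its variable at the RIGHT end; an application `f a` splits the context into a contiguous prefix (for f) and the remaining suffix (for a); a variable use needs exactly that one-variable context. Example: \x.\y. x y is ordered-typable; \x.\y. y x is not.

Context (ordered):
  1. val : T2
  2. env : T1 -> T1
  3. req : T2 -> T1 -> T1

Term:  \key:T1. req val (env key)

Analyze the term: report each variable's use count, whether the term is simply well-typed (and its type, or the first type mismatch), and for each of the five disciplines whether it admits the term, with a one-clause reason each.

variable uses: val: 1×, env: 1×, req: 1×, key (bound): 1×
left-to-right use order: req, val, env, key
typing: well-typed — term : T1 -> T1
ordered: ✗, use order req, val, env, key needs exchange
linear: ✓, val, env, req, key: one use apiece
affine: ✓, at most one use each (val, env, req, key)
relevant: ✓, none of val, env, req, key goes unused
unrestricted: ✓, typability at T1 -> T1 is all that's needed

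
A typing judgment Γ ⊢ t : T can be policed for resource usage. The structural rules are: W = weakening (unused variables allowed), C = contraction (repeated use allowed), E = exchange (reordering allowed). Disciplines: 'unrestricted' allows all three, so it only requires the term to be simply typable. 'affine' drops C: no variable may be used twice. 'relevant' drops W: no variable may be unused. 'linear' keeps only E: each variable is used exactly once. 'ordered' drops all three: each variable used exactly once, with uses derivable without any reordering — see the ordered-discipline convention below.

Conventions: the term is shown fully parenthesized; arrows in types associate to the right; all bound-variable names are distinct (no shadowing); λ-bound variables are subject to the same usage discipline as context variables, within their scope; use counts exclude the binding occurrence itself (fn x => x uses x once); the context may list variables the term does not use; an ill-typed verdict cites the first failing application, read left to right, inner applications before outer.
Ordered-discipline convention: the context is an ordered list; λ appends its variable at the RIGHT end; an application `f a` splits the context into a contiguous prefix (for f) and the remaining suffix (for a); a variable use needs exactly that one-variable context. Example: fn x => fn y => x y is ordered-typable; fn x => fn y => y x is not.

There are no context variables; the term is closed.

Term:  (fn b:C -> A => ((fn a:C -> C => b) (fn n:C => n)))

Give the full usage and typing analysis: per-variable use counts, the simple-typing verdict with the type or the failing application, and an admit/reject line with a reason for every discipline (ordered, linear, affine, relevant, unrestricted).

use counts: b (λ-bound): 1×, a (λ-bound): 0×, n (λ-bound): 1×
left-to-right use order: b, n
typing: ✓ — (C -> A) -> C -> A
ordered ✗ (needs weakening: a unused)
linear ✗ (needs weakening: a unused)
affine ✓ (b, a, n: no repeats, contraction unneeded)
relevant ✗ (needs weakening: a unused)
unrestricted ✓ (simply typable at (C -> A) -> C -> A; W, C, E all held)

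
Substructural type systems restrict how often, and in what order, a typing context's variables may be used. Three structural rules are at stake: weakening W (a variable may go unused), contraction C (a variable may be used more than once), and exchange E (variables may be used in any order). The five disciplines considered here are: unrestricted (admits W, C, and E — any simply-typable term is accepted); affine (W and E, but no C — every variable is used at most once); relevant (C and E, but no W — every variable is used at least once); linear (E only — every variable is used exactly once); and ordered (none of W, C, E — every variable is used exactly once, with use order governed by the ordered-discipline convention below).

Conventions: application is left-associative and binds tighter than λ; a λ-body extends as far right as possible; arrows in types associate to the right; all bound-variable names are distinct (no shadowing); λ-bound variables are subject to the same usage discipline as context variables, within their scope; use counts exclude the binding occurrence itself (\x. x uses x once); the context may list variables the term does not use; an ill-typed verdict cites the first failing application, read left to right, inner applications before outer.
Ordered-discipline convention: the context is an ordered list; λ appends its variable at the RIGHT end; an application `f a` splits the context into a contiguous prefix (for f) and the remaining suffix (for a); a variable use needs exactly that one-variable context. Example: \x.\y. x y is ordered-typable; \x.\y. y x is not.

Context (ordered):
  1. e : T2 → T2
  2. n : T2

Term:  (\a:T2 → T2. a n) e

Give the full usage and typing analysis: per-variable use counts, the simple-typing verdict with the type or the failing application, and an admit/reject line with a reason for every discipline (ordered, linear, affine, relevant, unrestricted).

usage: e: 1; n: 1; a (bound): 1
order of uses: a, n, e
typing: the term checks, with type T2
ordered: ✗ — use order a, n, e needs exchange
linear: ✓ — exactly-once usage across e, n, a
affine: ✓ — no duplicate uses among e, n, a
relevant: ✓ — every one of e, n, a appears
unrestricted: ✓ — well-typed at T2; no restrictions here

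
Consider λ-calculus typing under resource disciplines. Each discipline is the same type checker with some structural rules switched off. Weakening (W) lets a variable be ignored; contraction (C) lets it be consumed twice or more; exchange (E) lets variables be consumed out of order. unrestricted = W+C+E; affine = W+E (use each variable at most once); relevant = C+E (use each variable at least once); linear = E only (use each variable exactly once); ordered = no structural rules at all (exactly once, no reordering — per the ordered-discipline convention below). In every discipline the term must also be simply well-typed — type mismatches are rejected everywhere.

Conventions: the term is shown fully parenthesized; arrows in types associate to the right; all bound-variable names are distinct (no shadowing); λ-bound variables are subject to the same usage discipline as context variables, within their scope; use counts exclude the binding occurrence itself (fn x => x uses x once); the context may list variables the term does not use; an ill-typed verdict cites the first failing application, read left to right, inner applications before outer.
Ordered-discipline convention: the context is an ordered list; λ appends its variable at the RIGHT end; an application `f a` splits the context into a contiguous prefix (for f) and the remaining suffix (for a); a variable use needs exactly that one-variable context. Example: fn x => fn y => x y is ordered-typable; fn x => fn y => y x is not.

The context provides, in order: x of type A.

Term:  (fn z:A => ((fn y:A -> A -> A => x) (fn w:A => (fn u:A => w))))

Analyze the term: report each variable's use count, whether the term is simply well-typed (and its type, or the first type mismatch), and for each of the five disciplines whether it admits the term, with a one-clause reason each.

use counts: x: 1×, z [bound]: 0×, y [bound]: 0×, w [bound]: 1×, u [bound]: 0×
order of uses: x, w
typing: well-typed at A -> A
ordered ✗ (unused: z, y, u — weakening required)
linear ✗ (unused: z, y, u — weakening required)
affine ✓ (no duplicate uses among x, z, y, w, u)
relevant ✗ (unused: z, y, u — weakening required)
unrestricted ✓ (typability at A -> A is all that's needed)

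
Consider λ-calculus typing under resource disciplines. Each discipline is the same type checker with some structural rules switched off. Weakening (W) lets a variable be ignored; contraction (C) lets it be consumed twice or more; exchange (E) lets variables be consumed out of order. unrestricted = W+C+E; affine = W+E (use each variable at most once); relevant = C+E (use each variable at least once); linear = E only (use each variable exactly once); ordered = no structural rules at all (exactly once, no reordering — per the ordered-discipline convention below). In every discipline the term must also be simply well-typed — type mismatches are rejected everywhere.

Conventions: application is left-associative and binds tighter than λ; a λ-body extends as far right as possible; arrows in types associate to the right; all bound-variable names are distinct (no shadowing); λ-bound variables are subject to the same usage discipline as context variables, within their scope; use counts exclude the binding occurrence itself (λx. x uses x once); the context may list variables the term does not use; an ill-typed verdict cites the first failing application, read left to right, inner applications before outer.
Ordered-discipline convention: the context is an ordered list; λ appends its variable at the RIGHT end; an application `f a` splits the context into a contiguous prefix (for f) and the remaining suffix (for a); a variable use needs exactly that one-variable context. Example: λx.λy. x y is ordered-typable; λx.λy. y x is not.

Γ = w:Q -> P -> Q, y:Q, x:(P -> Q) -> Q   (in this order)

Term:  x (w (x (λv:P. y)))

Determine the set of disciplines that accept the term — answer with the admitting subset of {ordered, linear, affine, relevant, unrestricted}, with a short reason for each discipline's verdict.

admitting disciplines: unrestricted
use counts: w: 1×, y: 1×, x: 2×, v [bound]: 0×
left-to-right use order: x, w, x, y
typing: well-typed — term : Q
ordered: ✗, needs contraction — x ×2; v left unused
linear: ✗, needs contraction — x ×2; v left unused
affine: ✗, needs contraction — x ×2
relevant: ✗, v left unused
unrestricted: ✓, typability at Q is all that's needed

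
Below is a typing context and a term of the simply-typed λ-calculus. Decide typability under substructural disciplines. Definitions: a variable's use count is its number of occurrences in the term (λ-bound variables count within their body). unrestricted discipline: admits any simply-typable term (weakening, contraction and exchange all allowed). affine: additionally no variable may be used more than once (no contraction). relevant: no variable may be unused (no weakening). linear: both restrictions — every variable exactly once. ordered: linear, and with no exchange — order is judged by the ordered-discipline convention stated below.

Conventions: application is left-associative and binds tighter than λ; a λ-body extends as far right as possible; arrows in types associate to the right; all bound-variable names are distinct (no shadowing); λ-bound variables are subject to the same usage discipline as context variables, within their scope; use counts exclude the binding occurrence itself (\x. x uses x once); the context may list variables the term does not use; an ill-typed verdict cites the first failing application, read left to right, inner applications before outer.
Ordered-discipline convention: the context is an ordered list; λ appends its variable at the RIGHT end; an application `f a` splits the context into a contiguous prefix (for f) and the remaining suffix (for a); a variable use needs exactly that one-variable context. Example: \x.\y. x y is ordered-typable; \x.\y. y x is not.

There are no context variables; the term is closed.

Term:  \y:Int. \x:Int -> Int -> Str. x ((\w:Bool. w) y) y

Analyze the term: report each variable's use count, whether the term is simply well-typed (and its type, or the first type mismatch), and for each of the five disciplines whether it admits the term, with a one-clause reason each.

use counts: y (λ-bound) ×2, x (λ-bound) ×1, w (λ-bound) ×1
order of uses: x, w, y, y
typing: ill-typed: a function awaiting Bool gets Int
ordered ✗ (a type mismatch blocks all five)
linear ✗ (the type mismatch rejects it)
affine ✗ (not simply typable)
relevant ✗ (fails simple typing)
unrestricted ✗ (a type mismatch blocks all five)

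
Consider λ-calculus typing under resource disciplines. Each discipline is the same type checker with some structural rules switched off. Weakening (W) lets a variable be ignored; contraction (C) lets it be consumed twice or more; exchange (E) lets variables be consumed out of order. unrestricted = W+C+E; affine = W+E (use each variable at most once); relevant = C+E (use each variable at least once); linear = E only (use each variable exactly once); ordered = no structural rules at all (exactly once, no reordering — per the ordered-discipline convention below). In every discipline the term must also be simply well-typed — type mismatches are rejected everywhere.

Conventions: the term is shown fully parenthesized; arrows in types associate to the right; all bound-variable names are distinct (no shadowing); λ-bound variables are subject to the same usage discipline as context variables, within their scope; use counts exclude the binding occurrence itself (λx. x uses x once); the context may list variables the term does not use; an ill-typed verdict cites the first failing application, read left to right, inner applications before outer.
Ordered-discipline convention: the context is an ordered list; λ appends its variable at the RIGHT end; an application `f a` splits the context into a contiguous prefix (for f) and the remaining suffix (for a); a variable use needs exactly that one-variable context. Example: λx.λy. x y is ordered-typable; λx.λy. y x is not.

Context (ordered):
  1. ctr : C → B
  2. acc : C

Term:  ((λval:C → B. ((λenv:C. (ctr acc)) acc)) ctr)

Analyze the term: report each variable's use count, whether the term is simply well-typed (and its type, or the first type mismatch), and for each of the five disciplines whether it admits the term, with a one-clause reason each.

counts: ctr ×2; acc ×2; val (λ-bound) ×0; env (λ-bound) ×0
uses in reading order: ctr, acc, acc, ctr
typing: the term checks, with type B
ordered ✗ (needs contraction — ctr ×2, acc ×2; val, env never used (weakening))
linear ✗ (needs contraction — ctr ×2, acc ×2; val, env never used (weakening))
affine ✗ (needs contraction — ctr ×2, acc ×2)
relevant ✗ (val, env never used (weakening))
unrestricted ✓ (simply typable at B; W, C, E all held)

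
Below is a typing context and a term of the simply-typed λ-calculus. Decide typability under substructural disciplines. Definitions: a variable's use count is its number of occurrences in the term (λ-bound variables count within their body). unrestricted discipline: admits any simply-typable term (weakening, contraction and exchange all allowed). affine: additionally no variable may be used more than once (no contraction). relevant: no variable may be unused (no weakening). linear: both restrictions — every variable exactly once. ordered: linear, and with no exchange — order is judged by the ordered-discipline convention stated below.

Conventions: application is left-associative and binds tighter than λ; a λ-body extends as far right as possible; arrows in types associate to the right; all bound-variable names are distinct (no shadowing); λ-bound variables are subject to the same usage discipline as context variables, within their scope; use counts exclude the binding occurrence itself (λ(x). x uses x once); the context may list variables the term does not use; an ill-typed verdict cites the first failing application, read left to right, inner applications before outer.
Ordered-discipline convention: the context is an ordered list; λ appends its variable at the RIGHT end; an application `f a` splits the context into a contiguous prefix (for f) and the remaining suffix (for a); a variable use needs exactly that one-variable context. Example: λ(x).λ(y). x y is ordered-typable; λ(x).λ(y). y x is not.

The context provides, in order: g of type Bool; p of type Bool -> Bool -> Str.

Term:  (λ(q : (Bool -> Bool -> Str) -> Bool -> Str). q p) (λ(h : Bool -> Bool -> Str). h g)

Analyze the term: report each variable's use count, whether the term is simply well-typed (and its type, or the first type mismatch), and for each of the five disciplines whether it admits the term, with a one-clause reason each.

use counts: g=1; p=1; q [bound]=1; h [bound]=1
left-to-right use order: q, p, h, g
typing: well-typed at Bool -> Str
ordered: ✗, no ordered split (uses run q, p, h, g)
linear: ✓, exactly-once usage across g, p, q, h
affine: ✓, no duplicate uses among g, p, q, h
relevant: ✓, every one of g, p, q, h appears
unrestricted: ✓, simply typable at Bool -> Str; W, C, E all held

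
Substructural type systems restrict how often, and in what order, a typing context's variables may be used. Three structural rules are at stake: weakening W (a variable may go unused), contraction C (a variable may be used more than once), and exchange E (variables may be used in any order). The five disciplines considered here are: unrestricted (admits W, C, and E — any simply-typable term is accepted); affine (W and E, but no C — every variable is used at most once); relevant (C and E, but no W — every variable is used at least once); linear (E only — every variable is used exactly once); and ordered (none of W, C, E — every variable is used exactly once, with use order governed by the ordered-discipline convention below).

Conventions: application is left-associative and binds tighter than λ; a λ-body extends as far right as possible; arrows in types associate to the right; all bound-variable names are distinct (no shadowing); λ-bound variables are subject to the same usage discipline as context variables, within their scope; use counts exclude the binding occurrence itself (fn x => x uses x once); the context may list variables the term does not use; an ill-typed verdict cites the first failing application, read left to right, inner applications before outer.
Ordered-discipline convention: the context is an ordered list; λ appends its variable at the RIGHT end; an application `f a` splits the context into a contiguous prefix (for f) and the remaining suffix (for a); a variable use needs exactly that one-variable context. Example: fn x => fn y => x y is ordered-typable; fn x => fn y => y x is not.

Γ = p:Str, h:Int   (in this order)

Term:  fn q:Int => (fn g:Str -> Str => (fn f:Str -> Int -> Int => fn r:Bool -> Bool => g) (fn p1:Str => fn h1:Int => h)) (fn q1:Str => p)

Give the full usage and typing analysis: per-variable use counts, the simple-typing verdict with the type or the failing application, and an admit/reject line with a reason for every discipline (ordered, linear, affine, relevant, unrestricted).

counts: p: 1; h: 1; q (bound): 0; g (bound): 1; f (bound): 0; r (bound): 0; p1 (bound): 0; h1 (bound): 0; q1 (bound): 0
use order (left to right): g, h, p
typing: ✓ — Int -> (Bool -> Bool) -> Str -> Str
ordered: ✗ — q, f, r, p1, h1, q1 left unused
linear: ✗ — q, f, r, p1, h1, q1 left unused
affine: ✓ — none of p, h, q, g, f, r, p1, h1, q1 used more than once
relevant: ✗ — q, f, r, p1, h1, q1 left unused
unrestricted: ✓ — typability at Int -> (Bool -> Bool) -> Str -> Str is all that's needed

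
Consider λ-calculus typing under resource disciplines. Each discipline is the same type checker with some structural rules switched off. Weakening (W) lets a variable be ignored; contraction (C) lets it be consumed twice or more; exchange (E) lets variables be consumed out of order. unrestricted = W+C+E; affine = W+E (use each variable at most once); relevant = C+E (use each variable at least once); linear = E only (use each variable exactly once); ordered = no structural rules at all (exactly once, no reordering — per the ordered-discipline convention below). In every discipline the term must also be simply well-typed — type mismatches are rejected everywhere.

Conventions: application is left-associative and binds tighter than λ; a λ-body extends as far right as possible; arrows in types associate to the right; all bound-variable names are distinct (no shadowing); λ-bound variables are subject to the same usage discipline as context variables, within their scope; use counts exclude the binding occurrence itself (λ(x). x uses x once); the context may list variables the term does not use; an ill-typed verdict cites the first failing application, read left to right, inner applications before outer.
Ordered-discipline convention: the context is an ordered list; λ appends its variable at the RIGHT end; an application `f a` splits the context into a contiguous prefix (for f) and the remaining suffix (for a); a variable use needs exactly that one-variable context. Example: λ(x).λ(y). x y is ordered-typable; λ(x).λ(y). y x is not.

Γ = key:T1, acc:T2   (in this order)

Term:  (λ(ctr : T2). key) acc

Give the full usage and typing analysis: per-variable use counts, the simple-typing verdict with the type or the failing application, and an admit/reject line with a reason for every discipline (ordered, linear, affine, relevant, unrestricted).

counts: key ×1, acc ×1, ctr (bound) ×0
left-to-right use order: key, acc
typing: well-typed at T1
ordered: ✗, ctr left unused
linear: ✗, ctr left unused
affine: ✓, at most one use each (key, acc, ctr)
relevant: ✗, ctr left unused
unrestricted: ✓, simply typable at T1; W, C, E all held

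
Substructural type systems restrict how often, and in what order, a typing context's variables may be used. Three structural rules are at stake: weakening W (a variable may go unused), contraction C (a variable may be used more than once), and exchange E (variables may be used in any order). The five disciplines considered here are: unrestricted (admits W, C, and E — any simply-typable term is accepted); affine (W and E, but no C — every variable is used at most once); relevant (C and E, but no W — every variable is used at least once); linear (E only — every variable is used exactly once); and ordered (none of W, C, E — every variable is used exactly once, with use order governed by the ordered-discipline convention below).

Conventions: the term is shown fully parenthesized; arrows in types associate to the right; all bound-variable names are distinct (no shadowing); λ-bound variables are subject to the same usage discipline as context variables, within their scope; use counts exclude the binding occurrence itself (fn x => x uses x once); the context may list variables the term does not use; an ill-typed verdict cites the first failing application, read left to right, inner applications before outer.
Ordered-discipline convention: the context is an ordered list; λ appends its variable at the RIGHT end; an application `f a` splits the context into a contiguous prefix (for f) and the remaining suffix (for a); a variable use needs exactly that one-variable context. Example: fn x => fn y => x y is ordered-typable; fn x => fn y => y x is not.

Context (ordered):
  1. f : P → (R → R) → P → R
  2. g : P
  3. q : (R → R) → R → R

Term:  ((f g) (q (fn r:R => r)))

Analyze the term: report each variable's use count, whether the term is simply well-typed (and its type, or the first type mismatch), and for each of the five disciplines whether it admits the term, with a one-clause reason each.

usage: f: 1; g: 1; q: 1; r (λ-bound): 1
use order (left to right): f, g, q, r
typing: the term checks, with type P → R
ordered: ✓, f, g, q, r: once each, no exchange needed
linear: ✓, exactly-once usage across f, g, q, r
affine: ✓, at most one use each (f, g, q, r)
relevant: ✓, none of f, g, q, r goes unused
unrestricted: ✓, typability at P → R is all that's needed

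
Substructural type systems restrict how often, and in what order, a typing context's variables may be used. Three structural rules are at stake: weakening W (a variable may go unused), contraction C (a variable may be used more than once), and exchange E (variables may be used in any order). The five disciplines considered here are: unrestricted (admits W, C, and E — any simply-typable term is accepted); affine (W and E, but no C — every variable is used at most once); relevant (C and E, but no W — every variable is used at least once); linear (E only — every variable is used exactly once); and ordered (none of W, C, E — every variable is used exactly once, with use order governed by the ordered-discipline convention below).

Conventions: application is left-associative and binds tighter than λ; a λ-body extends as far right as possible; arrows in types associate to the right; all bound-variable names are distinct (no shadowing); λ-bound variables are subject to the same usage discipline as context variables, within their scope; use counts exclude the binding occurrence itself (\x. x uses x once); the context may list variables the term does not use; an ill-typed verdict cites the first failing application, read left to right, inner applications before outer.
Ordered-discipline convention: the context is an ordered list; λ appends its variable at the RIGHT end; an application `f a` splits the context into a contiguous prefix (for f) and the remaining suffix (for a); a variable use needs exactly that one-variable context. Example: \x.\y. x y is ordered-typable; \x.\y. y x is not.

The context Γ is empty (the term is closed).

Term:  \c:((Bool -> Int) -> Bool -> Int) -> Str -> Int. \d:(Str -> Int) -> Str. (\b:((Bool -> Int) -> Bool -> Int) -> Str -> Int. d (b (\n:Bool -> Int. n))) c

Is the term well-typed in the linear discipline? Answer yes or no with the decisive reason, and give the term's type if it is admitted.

yes — single use per variable (c, d, b, n); term : (((Bool -> Int) -> Bool -> Int) -> Str -> Int) -> ((Str -> Int) -> Str) -> Str
use counts: c (λ-bound): 1×, d (λ-bound): 1×, b (λ-bound): 1×, n (λ-bound): 1×
uses in reading order: d, b, n, c
typing: well-typed — term : (((Bool -> Int) -> Bool -> Int) -> Str -> Int) -> ((Str -> Int) -> Str) -> Str
summary: ordered ✗ · linear ✓ · affine ✓ · relevant ✓ · unrestricted ✓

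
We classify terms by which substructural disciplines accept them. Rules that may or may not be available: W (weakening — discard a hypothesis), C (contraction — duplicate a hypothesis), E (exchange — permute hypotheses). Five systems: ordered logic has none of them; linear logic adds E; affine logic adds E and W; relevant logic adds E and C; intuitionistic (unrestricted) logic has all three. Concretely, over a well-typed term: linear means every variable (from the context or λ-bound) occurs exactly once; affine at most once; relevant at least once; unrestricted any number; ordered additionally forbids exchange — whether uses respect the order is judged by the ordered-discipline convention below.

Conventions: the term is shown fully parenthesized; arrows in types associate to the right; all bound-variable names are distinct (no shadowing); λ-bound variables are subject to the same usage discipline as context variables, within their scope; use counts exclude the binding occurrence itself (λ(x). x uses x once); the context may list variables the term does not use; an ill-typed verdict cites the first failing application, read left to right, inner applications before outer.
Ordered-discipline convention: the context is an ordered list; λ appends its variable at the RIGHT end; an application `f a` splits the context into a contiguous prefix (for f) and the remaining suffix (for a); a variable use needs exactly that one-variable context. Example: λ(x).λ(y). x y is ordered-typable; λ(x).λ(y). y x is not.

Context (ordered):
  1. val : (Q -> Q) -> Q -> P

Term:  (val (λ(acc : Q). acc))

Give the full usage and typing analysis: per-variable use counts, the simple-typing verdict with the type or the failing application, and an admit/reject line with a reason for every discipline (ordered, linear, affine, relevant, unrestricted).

usage: val=1; acc [bound]=1
uses in reading order: val, acc
typing: well-typed — term : Q -> P
ordered: ✓, val, acc once each; derivable with no W/C/E
linear: ✓, exactly-once usage across val, acc
affine: ✓, val, acc: no repeats, contraction unneeded
relevant: ✓, at least one use each (val, acc)
unrestricted: ✓, simply typable at Q -> P; W, C, E all held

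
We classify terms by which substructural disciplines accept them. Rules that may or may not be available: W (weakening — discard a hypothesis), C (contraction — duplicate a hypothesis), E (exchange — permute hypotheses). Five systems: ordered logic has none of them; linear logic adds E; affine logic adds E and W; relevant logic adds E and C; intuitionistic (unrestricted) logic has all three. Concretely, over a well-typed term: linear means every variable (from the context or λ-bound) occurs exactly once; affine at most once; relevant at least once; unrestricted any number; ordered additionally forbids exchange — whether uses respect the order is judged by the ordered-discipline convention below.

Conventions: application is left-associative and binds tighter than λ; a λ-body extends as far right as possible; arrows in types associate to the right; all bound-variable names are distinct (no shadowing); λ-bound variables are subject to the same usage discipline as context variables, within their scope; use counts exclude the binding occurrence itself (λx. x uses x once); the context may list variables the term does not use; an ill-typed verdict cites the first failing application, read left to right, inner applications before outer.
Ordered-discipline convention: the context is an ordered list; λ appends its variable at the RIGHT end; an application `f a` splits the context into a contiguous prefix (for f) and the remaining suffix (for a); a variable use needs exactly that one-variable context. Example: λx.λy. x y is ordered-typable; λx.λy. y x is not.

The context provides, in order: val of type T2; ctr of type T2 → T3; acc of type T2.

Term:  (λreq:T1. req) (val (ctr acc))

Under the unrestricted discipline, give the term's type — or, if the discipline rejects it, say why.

not well-typed under unrestricted — not simply typable
counts: val: 1×, ctr: 1×, acc: 1×, req (λ-bound): 1×
use order (left to right): req, val, ctr, acc
typing: ill-typed: non-arrow in function slot: T2
across the five disciplines: ordered ✗ | linear ✗ | affine ✗ | relevant ✗ | unrestricted ✗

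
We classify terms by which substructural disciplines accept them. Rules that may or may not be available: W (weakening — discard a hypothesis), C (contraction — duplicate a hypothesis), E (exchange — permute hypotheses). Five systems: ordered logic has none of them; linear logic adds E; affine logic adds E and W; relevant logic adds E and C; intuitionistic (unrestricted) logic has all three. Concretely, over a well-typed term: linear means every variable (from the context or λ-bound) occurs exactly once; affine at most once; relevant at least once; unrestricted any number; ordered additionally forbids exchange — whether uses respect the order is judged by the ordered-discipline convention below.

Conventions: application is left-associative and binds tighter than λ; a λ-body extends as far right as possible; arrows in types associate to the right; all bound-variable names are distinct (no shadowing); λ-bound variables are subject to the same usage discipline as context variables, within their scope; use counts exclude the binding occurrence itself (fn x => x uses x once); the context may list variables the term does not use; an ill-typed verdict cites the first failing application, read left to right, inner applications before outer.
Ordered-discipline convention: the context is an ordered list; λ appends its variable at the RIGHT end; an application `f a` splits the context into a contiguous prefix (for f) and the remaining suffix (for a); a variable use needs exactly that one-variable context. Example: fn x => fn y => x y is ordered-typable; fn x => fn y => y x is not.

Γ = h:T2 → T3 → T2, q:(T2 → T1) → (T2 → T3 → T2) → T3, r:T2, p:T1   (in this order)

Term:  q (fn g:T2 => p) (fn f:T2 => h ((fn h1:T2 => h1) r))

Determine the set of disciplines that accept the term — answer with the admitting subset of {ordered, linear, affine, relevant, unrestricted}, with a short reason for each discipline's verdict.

admitted in: affine, unrestricted
variable uses: h: 1×, q: 1×, r: 1×, p: 1×, g [bound]: 0×, f [bound]: 0×, h1 [bound]: 1×
order of uses: q, p, h, h1, r
typing: ✓ — T3
ordered: ✗ — unused: g, f — weakening required
linear: ✗ — unused: g, f — weakening required
affine: ✓ — h, q, r, p, g, f, h1: no repeats, contraction unneeded
relevant: ✗ — unused: g, f — weakening required
unrestricted: ✓ — simply typable at T3; W, C, E all held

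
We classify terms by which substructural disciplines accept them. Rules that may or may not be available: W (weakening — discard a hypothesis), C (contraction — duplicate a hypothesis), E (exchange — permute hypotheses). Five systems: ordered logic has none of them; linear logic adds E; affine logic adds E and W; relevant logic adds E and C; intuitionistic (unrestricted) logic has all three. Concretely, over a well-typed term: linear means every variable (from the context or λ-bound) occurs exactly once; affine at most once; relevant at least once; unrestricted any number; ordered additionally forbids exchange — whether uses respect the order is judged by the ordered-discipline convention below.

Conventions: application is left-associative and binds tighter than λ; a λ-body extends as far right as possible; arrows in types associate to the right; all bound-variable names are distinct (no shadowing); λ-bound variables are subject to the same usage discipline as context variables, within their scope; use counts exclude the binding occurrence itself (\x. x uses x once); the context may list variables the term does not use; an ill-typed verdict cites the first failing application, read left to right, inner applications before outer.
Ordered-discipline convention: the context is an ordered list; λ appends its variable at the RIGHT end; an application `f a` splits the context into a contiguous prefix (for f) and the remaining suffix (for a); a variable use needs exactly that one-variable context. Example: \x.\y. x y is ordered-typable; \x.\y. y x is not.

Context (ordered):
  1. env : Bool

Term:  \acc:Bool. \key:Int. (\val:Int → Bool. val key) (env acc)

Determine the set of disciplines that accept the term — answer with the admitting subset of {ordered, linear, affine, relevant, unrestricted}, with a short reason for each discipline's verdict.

admitted by: none
use counts: env=1; acc (λ-bound)=1; key (λ-bound)=1; val (λ-bound)=1
uses in reading order: val, key, env, acc
typing: ill-typed: non-function type Bool applied to an argument
ordered: ✗ — a type mismatch blocks all five
linear: ✗ — the type mismatch rejects it
affine: ✗ — not simply typable
relevant: ✗ — fails simple typing
unrestricted: ✗ — a type mismatch blocks all five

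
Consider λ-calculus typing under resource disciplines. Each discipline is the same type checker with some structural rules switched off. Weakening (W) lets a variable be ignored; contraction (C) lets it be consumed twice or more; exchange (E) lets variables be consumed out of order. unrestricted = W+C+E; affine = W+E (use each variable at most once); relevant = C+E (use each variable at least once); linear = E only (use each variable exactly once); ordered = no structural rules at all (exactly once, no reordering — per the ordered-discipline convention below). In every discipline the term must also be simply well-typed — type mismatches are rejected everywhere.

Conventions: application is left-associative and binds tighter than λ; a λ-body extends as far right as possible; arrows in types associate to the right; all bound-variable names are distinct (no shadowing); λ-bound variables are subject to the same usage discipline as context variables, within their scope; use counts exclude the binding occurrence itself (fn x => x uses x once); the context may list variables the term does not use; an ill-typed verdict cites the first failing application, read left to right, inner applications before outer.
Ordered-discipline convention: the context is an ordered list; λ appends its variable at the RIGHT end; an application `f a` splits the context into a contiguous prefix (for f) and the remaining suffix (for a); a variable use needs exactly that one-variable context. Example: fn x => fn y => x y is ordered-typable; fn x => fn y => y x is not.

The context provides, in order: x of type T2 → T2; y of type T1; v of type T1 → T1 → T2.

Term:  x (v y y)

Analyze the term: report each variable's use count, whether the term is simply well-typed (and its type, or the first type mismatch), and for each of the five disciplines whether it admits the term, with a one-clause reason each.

variable uses: x ×1, y ×2, v ×1
left-to-right use order: x, v, y, y
typing: the term checks, with type T2
ordered: ✗ — uses contraction: y ×2
linear: ✗ — uses contraction: y ×2
affine: ✗ — uses contraction: y ×2
relevant: ✓ — x, y, v: all used, weakening unneeded
unrestricted: ✓ — simply typable at T2; W, C, E all held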